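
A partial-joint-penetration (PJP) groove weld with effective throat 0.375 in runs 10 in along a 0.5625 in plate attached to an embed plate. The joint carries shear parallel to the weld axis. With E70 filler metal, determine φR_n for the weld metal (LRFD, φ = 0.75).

E70XX → F_EXX = 70 ksi.
Effective throat (given) t_e = 0.375 in.
A_we = 0.375 × 10 = 3.75 in².
F_nw = 0.6 F_EXX = 42 ksi.
φR_n = 0.75 × 42 × 3.75 = 118.1 kips.

φR_n ≈ 118 kips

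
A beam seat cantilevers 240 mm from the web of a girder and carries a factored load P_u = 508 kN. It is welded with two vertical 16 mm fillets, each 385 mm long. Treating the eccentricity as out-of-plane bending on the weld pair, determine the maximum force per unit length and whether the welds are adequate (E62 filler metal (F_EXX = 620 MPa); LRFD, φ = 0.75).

L_w = 2 × 385 = 770 mm; section modulus (unit throat) S = 2 × L²/6 = 49410 mm².
Direct shear f_v = P/L_w = 508×10³/770 = 659.7 N/mm.
Moment M = P × e = 508×10³ × 240 = 121920000 N·mm; bending f_b = M/S = 2468 N/mm.
f_max = √(f_v² + f_b²) = √(659.7² + 2468²) = 2554 N/mm.
φr_n = 0.75 × 0.6 × 620 × (0.707 × 16) = 3156 N/mm → adequate.

f_max ≈ 2550 N/mm; adequate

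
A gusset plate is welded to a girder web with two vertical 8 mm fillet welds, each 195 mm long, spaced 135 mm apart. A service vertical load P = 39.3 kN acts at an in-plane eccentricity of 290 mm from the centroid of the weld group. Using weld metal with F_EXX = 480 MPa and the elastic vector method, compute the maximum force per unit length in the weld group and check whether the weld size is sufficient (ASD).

f_max ≈ 513 N/mm; adequate

Total weld length L_w = 390 mm. Treat welds as unit-width lines.
Polar moment about centroid: J = 2[d³/12 + d(b/2)²] = 2[195³/12 + 195×67.5²] = 3013000 mm³.
Direct shear f_v = P/L_w = 39.3×10³ / 390 = 100.8 N/mm (vertical).
Torsion M = P·e = 39.3×10³ × 290 = 11397000 N·mm.
Critical point at (x, y) = (67.5, 97.5) from centroid. f_tx = M·y/J = 368.8 N/mm; f_ty = M·x/J = 255.3 N/mm.
Resultant f_max = √[f_tx² + (f_v + f_ty)²] = √[368.8² + (100.8 + 255.3)²] = 512.7 N/mm.
Capacity per unit length: r_n/Ω = (1/2.0) × 0.6 × 480 × (0.707 × 8) = 814.5 N/mm.
512.7 ≤ 814.5 → adequate.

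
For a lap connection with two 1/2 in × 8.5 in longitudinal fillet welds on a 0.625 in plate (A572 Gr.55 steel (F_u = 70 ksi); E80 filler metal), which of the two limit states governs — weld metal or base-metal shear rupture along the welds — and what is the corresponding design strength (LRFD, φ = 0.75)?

φR_n ≈ 216 kips (weld metal governs)

E80XX → F_EXX = 80 ksi.
t_e = 0.707 × 0.5 = 0.3535 in; L = 17 in.
Weld metal: φR_n = 0.75 × 0.6 × 80 × 0.3535 × 17 = 216.3 kips.
Base metal (shear rupture): φR_n = 0.75 × 0.6 × 70 × 0.625 × 17 = 334.7 kips.
Governing: weld metal.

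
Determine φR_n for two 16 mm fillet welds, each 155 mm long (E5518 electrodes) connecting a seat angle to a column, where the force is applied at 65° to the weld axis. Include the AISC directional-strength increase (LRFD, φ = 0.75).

E55XX → F_EXX = 550 MPa.
t_e = 0.707 × 16 = 11.31 mm; A_we = 11.31 × 310 = 3507 mm².
Directional factor: 1.0 + 0.5 sin^1.5(65°) = 1.431.
F_nw = 0.6 × 550 × 1.431 = 472.4 MPa.
φR_n = 0.75 × 472.4 × 3507 × 10⁻³ = 1242 kN.

φR_n ≈ 1240 kN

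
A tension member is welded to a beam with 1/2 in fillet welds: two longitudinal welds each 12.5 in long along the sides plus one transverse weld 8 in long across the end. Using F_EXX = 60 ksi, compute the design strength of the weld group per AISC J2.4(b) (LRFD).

t_e = 0.707 × 0.5 = 0.3535 in.
R_nwl = 0.6 × 60 × 0.3535 × 25 = 318.1 kips (longitudinal, 2 welds).
R_nwt = 0.6 × 60 × 0.3535 × 8 = 101.8 kips (transverse, base value).
(i) R_nwl + R_nwt = 420 kips; (ii) 0.85 R_nwl + 1.5 R_nwt = 423.1 kips.
R_n = max = 423.1 kips [governs: (ii)]; φR_n = 317.4 kips.

φR_n ≈ 317 kips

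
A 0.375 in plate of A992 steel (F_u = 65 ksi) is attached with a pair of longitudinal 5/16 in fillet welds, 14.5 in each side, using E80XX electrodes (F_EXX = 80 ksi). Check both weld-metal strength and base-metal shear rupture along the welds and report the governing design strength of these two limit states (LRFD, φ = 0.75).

t_e = 0.707 × 0.3125 = 0.2209 in; L = 29 in.
Weld metal: φR_n = 0.75 × 0.6 × 80 × 0.2209 × 29 = 230.7 kip.
Base metal (shear rupture): φR_n = 0.75 × 0.6 × 65 × 0.375 × 29 = 318.1 kip.
Governing: weld metal.

φR_n ≈ 231 kip (weld metal governs)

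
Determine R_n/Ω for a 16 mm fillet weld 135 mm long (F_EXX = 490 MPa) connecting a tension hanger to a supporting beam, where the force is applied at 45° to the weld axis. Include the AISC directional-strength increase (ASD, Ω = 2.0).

t_e = 0.707 × 16 = 11.31 mm; A_we = 11.31 × 135 = 1527 mm².
Directional factor: 1.0 + 0.5 sin^1.5(45°) = 1.297.
F_nw = 0.6 × 490 × 1.297 = 381.4 MPa.
R_n/Ω = (381.4 × 1527) / 2.0 × 10⁻³ = 291.2 kN.

R_n/Ω ≈ 291 kN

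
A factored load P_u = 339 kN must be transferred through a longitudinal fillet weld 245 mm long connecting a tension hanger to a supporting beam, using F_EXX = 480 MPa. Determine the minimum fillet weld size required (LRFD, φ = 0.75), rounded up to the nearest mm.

w = 10 mm

Total weld length L = 245 mm.
Required throat t_e = P_u / (φ × 0.6 F_EXX × L) = 339 / (0.75 × 0.6 × 480 × 245 × 10⁻³) = 6.406 mm.
Required leg w = t_e / 0.707 = 9.061 mm → use 10 mm.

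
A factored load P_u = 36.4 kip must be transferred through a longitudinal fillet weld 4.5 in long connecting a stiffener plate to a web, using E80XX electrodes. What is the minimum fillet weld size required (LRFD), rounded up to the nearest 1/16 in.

E80XX → F_EXX = 80 ksi.
Total weld length L = 4.5 in.
Required throat t_e = P_u / (φ × 0.6 F_EXX × L) = 36.4 / (0.75 × 0.6 × 80 × 4.5) = 0.2247 in.
Required leg w = t_e / 0.707 = 0.3178 in → use 3/8 in.

w = 3/8 in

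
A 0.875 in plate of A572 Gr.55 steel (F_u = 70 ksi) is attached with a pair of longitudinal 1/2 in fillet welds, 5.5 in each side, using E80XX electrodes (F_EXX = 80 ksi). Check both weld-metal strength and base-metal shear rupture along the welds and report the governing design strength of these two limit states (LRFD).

φR_n ≈ 140 kip (weld metal governs)

t_e = 0.707 × 0.5 = 0.3535 in; L = 11 in.
Weld metal: φR_n = 0.75 × 0.6 × 80 × 0.3535 × 11 = 140 kip.
Base metal (shear rupture): φR_n = 0.75 × 0.6 × 70 × 0.875 × 11 = 303.2 kip.
Governing: weld metal.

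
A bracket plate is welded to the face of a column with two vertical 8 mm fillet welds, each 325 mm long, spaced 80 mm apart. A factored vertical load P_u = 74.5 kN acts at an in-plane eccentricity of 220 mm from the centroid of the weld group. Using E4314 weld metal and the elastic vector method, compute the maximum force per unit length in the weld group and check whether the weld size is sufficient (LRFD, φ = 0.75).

E43XX → F_EXX = 430 MPa.
Total weld length L_w = 650 mm. Treat welds as unit-width lines.
Polar moment about centroid: J = 2[d³/12 + d(b/2)²] = 2[325³/12 + 325×40²] = 6761000 mm³.
Direct shear f_v = P/L_w = 74.5×10³ / 650 = 114.6 N/mm (vertical).
Torsion M = P·e = 74.5×10³ × 220 = 16390000 N·mm.
Critical point at (x, y) = (40, 162.5) from centroid. f_tx = M·y/J = 393.9 N/mm; f_ty = M·x/J = 96.96 N/mm.
Resultant f_max = √[f_tx² + (f_v + f_ty)²] = √[393.9² + (114.6 + 96.96)²] = 447.1 N/mm.
Capacity per unit length: φr_n = 0.75 × 0.6 × 430 × (0.707 × 8) = 1094 N/mm.
447.1 ≤ 1094 → adequate.

f_max ≈ 447 N/mm; adequate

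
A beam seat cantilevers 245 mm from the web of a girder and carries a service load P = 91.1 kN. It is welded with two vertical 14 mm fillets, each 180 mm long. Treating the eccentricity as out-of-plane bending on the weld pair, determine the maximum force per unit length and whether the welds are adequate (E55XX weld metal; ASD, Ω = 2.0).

E55XX → F_EXX = 550 MPa.
L_w = 2 × 180 = 360 mm; section modulus (unit throat) S = 2 × L²/6 = 10800 mm².
Direct shear f_v = P/L_w = 91.1×10³/360 = 253.1 N/mm.
Moment M = P × e = 91.1×10³ × 245 = 22320000 N·mm; bending f_b = M/S = 2067 N/mm.
f_max = √(f_v² + f_b²) = √(253.1² + 2067²) = 2082 N/mm.
r_n/Ω = (1/2.0) × 0.6 × 550 × (0.707 × 14) = 1633 N/mm → NOT adequate.

f_max ≈ 2080 N/mm; NOT adequate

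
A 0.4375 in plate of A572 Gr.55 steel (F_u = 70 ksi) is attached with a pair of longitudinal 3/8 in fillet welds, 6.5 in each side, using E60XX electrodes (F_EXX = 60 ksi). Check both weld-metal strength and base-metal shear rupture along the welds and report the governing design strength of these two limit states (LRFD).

φR_n ≈ 93.1 kips (weld metal governs)

t_e = 0.707 × 0.375 = 0.2651 in; L = 13 in.
Weld metal: φR_n = 0.75 × 0.6 × 60 × 0.2651 × 13 = 93.06 kips.
Base metal (shear rupture): φR_n = 0.75 × 0.6 × 70 × 0.4375 × 13 = 179.2 kips.
Governing: weld metal.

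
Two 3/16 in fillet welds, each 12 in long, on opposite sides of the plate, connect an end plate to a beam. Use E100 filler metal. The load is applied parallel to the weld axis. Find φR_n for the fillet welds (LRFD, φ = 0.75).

E100XX → F_EXX = 100 ksi.
Effective throat t_e = 0.707 × 0.1875 = 0.1326 in.
Total length L = 24 in; A_we = 0.1326 × 24 = 3.181 in².
F_nw = 0.6 F_EXX = 0.6 × 100 = 60 ksi.
φR_n = 0.75 × 60 × 3.181 = 143.2 kips.

φR_n ≈ 143 kips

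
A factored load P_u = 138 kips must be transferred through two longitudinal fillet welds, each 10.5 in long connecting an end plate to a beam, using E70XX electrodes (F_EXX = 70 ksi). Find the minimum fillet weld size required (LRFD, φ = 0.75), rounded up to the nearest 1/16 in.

Total weld length L = 21 in.
Required throat t_e = P_u / (φ × 0.6 F_EXX × L) = 138 / (0.75 × 0.6 × 70 × 21) = 0.2086 in.
Required leg w = t_e / 0.707 = 0.2951 in → use 5/16 in.

w = 5/16 in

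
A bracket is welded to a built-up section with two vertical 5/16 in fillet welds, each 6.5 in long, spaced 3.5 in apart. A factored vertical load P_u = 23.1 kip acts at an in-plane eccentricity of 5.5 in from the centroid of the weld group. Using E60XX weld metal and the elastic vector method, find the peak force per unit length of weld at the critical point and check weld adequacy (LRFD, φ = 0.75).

f_max ≈ 6.51 kip/in; NOT adequate

E60XX → F_EXX = 60 ksi.
Total weld length L_w = 13 in. Treat welds as unit-width lines.
Polar moment about centroid: J = 2[d³/12 + d(b/2)²] = 2[6.5³/12 + 6.5×1.75²] = 85.58 in³.
Direct shear f_v = P/L_w = 23.1 / 13 = 1.777 kip/in (vertical).
Torsion M = P·e = 23.1 × 5.5 = 127.05 kip·in.
Critical point at (x, y) = (1.75, 3.25) from centroid. f_tx = M·y/J = 4.825 kip/in; f_ty = M·x/J = 2.598 kip/in.
Resultant f_max = √[f_tx² + (f_v + f_ty)²] = √[4.825² + (1.777 + 2.598)²] = 6.513 kip/in.
Capacity per unit length: φr_n = 0.75 × 0.6 × 60 × (0.707 × 0.3125) = 5.965 kip/in.
6.513 > 5.965 → NOT adequate.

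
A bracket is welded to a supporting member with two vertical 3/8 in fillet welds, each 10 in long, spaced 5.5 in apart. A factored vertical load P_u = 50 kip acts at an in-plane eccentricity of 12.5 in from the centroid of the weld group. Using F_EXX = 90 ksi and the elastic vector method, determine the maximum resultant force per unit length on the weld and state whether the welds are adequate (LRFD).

f_max ≈ 12.6 kip/in; NOT adequate

Total weld length L_w = 20 in. Treat welds as unit-width lines.
Polar moment about centroid: J = 2[d³/12 + d(b/2)²] = 2[10³/12 + 10×2.75²] = 317.9 in³.
Direct shear f_v = P/L_w = 50 / 20 = 2.5 kip/in (vertical).
Torsion M = P·e = 50 × 12.5 = 625 kip·in.
Critical point at (x, y) = (2.75, 5) from centroid. f_tx = M·y/J = 9.83 kip/in; f_ty = M·x/J = 5.406 kip/in.
Resultant f_max = √[f_tx² + (f_v + f_ty)²] = √[9.83² + (2.5 + 5.406)²] = 12.61 kip/in.
Capacity per unit length: φr_n = 0.75 × 0.6 × 90 × (0.707 × 0.375) = 10.74 kip/in.
12.61 > 10.74 → NOT adequate.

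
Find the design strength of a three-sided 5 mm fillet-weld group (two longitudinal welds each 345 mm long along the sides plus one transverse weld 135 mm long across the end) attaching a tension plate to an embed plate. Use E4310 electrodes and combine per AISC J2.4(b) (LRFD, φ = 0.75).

E43XX → F_EXX = 430 MPa.
t_e = 0.707 × 5 = 3.535 mm.
R_nwl = 0.6 × 430 × 3.535 × 690 × 10⁻³ = 629.3 kN (longitudinal, 2 welds).
R_nwt = 0.6 × 430 × 3.535 × 135 × 10⁻³ = 123.1 kN (transverse, base value).
(i) R_nwl + R_nwt = 752.4 kN; (ii) 0.85 R_nwl + 1.5 R_nwt = 719.6 kN.
R_n = max = 752.4 kN [governs: (i)]; φR_n = 564.3 kN.

φR_n ≈ 564 kN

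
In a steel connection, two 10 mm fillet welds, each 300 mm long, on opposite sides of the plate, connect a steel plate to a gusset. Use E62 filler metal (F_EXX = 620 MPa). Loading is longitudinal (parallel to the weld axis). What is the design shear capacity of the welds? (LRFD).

φR_n ≈ 1180 kN

Effective throat t_e = 0.707 × 10 = 7.07 mm.
Total length L = 600 mm; A_we = 7.07 × 600 = 4242 mm².
F_nw = 0.6 F_EXX = 0.6 × 620 = 372 MPa.
φR_n = 0.75 × 372 × 4242 × 10⁻³ = 1184 kN.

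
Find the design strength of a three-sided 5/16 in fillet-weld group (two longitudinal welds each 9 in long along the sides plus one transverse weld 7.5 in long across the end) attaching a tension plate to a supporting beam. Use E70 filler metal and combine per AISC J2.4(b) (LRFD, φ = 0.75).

E70XX → F_EXX = 70 ksi.
t_e = 0.707 × 0.3125 = 0.2209 in.
R_nwl = 0.6 × 70 × 0.2209 × 18 = 167 kips (longitudinal, 2 welds).
R_nwt = 0.6 × 70 × 0.2209 × 7.5 = 69.6 kips (transverse, base value).
(i) R_nwl + R_nwt = 236.6 kips; (ii) 0.85 R_nwl + 1.5 R_nwt = 246.4 kips.
R_n = max = 246.4 kips [governs: (ii)]; φR_n = 184.8 kips.

φR_n ≈ 185 kips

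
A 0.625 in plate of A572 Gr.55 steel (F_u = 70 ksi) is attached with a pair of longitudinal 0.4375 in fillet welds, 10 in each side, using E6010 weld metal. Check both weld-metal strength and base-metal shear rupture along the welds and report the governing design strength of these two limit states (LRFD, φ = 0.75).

E60XX → F_EXX = 60 ksi.
t_e = 0.707 × 0.4375 = 0.3093 in; L = 20 in.
Weld metal: φR_n = 0.75 × 0.6 × 60 × 0.3093 × 20 = 167 kips.
Base metal (shear rupture): φR_n = 0.75 × 0.6 × 70 × 0.625 × 20 = 393.8 kips.
Governing: weld metal.

φR_n ≈ 167 kips (weld metal governs)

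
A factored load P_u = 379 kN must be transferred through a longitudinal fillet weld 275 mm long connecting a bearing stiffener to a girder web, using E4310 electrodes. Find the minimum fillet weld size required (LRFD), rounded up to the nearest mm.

w = 11 mm

E43XX → F_EXX = 430 MPa.
Total weld length L = 275 mm.
Required throat t_e = P_u / (φ × 0.6 F_EXX × L) = 379 / (0.75 × 0.6 × 430 × 275 × 10⁻³) = 7.122 mm.
Required leg w = t_e / 0.707 = 10.07 mm → use 11 mm.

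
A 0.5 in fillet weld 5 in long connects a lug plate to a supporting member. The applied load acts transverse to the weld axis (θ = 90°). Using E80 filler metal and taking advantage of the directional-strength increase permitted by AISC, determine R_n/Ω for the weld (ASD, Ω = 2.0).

R_n/Ω ≈ 63.6 kip

E80XX → F_EXX = 80 ksi.
t_e = 0.707 × 0.5 = 0.3535 in; A_we = 0.3535 × 5 = 1.767 in².
Directional factor: 1.0 + 0.5 sin^1.5(90°) = 1.5.
F_nw = 0.6 × 80 × 1.5 = 72 ksi.
R_n/Ω = (72 × 1.767) / 2.0 = 63.63 kip.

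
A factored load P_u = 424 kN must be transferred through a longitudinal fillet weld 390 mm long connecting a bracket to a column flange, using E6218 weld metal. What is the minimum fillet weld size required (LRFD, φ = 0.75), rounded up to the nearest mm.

E62XX → F_EXX = 620 MPa.
Total weld length L = 390 mm.
Required throat t_e = P_u / (φ × 0.6 F_EXX × L) = 424 / (0.75 × 0.6 × 620 × 390 × 10⁻³) = 3.897 mm.
Required leg w = t_e / 0.707 = 5.512 mm → use 6 mm.

w = 6 mm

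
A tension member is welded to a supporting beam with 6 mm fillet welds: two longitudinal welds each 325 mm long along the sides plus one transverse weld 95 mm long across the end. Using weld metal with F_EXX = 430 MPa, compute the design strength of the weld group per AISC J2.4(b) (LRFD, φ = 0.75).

φR_n ≈ 612 kN

t_e = 0.707 × 6 = 4.242 mm.
R_nwl = 0.6 × 430 × 4.242 × 650 × 10⁻³ = 711.4 kN (longitudinal, 2 welds).
R_nwt = 0.6 × 430 × 4.242 × 95 × 10⁻³ = 104 kN (transverse, base value).
(i) R_nwl + R_nwt = 815.4 kN; (ii) 0.85 R_nwl + 1.5 R_nwt = 760.6 kN.
R_n = max = 815.4 kN [governs: (i)]; φR_n = 611.5 kN.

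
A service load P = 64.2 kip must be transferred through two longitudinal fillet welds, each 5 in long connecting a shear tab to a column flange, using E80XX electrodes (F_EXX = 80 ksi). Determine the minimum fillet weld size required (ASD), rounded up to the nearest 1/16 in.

Total weld length L = 10 in.
Required throat t_e = P × Ω / (0.6 F_EXX × L) = 64.2 × 2.0 / (0.6 × 80 × 10) = 0.2675 in.
Required leg w = t_e / 0.707 = 0.3784 in → use 7/16 in.

w = 7/16 in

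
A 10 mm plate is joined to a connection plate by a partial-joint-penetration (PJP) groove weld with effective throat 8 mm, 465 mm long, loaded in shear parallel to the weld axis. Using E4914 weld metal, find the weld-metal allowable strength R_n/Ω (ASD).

E49XX → F_EXX = 490 MPa.
Effective throat (given) t_e = 8 mm.
A_we = 8 × 465 = 3720 mm².
F_nw = 0.6 F_EXX = 294 MPa.
R_n/Ω = (294 × 3720) / 2.0 × 10⁻³ = 546.8 kN.

R_n/Ω ≈ 547 kN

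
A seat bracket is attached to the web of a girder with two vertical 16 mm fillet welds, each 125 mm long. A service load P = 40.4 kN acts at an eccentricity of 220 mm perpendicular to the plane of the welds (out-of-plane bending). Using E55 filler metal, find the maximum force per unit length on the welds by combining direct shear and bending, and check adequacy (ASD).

f_max ≈ 1710 N/mm; adequate

E55XX → F_EXX = 550 MPa.
L_w = 2 × 125 = 250 mm; section modulus (unit throat) S = 2 × L²/6 = 5208 mm².
Direct shear f_v = P/L_w = 40.4×10³/250 = 161.6 N/mm.
Moment M = P × e = 40.4×10³ × 220 = 8888000 N·mm; bending f_b = M/S = 1706 N/mm.
f_max = √(f_v² + f_b²) = √(161.6² + 1706²) = 1714 N/mm.
r_n/Ω = (1/2.0) × 0.6 × 550 × (0.707 × 16) = 1866 N/mm → adequate.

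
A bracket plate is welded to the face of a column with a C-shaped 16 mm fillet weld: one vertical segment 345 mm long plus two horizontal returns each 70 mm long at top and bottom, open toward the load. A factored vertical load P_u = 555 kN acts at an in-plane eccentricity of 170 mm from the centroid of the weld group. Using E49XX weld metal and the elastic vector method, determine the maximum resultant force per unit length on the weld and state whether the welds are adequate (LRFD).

E49XX → F_EXX = 490 MPa.
Total weld length L_w = 485 mm. Treat welds as unit-width lines.
Centroid: x̄ = 2×70×35 / 485 = 10.1 mm from the vertical weld.
Polar moment about centroid: J = I_x + I_y = [345³/12 + 2×70×172.5²] + [345×10.1² + 2(70³/12 + 70×24.9²)] = 7767000 mm³.
Direct shear f_v = P/L_w = 555×10³ / 485 = 1144 N/mm (vertical).
Torsion M = P·e = 555×10³ × 170 = 94350000 N·mm.
Critical point at (x, y) = (59.9, 172.5) from centroid. f_tx = M·y/J = 2095 N/mm; f_ty = M·x/J = 727.6 N/mm.
Resultant f_max = √[f_tx² + (f_v + f_ty)²] = √[2095² + (1144 + 727.6)²] = 2810 N/mm.
Capacity per unit length: φr_n = 0.75 × 0.6 × 490 × (0.707 × 16) = 2494 N/mm.
2810 > 2494 → NOT adequate.

f_max ≈ 2810 N/mm; NOT adequate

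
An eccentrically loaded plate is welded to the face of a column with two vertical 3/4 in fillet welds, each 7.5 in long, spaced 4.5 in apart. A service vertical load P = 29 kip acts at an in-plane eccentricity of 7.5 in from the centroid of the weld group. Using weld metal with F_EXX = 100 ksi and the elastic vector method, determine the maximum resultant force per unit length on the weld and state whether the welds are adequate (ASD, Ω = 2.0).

Total weld length L_w = 15 in. Treat welds as unit-width lines.
Polar moment about centroid: J = 2[d³/12 + d(b/2)²] = 2[7.5³/12 + 7.5×2.25²] = 146.2 in³.
Direct shear f_v = P/L_w = 29 / 15 = 1.933 kip/in (vertical).
Torsion M = P·e = 29 × 7.5 = 217.5 kip·in.
Critical point at (x, y) = (2.25, 3.75) from centroid. f_tx = M·y/J = 5.577 kip/in; f_ty = M·x/J = 3.346 kip/in.
Resultant f_max = √[f_tx² + (f_v + f_ty)²] = √[5.577² + (1.933 + 3.346)²] = 7.68 kip/in.
Capacity per unit length: r_n/Ω = (1/2.0) × 0.6 × 100 × (0.707 × 0.75) = 15.91 kip/in.
7.68 ≤ 15.91 → adequate.

f_max ≈ 7.68 kip/in; adequate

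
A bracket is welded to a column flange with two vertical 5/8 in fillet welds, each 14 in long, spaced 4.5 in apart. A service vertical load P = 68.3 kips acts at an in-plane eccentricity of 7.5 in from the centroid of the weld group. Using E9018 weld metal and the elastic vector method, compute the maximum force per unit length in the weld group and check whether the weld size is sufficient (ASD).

E90XX → F_EXX = 90 ksi.
Total weld length L_w = 28 in. Treat welds as unit-width lines.
Polar moment about centroid: J = 2[d³/12 + d(b/2)²] = 2[14³/12 + 14×2.25²] = 599.1 in³.
Direct shear f_v = P/L_w = 68.3 / 28 = 2.439 kip/in (vertical).
Torsion M = P·e = 68.3 × 7.5 = 512.25 kip·in.
Critical point at (x, y) = (2.25, 7) from centroid. f_tx = M·y/J = 5.985 kip/in; f_ty = M·x/J = 1.924 kip/in.
Resultant f_max = √[f_tx² + (f_v + f_ty)²] = √[5.985² + (2.439 + 1.924)²] = 7.407 kip/in.
Capacity per unit length: r_n/Ω = (1/2.0) × 0.6 × 90 × (0.707 × 0.625) = 11.93 kip/in.
7.407 ≤ 11.93 → adequate.

f_max ≈ 7.41 kip/in; adequate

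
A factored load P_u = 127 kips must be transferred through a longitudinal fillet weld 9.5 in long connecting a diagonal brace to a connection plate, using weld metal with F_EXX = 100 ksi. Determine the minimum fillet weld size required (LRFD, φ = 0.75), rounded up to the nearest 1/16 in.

Total weld length L = 9.5 in.
Required throat t_e = P_u / (φ × 0.6 F_EXX × L) = 127 / (0.75 × 0.6 × 100 × 9.5) = 0.2971 in.
Required leg w = t_e / 0.707 = 0.4202 in → use 7/16 in.

w = 7/16 in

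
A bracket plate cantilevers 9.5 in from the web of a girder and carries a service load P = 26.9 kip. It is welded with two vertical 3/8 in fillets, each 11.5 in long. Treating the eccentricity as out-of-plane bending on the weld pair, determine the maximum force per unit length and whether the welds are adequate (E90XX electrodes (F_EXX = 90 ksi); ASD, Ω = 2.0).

L_w = 2 × 11.5 = 23 in; section modulus (unit throat) S = 2 × L²/6 = 44.08 in².
Direct shear f_v = P/L_w = 26.9/23 = 1.17 kip/in.
Moment M = P × e = 26.9 × 9.5 = 255.55 kip·in; bending f_b = M/S = 5.797 kip/in.
f_max = √(f_v² + f_b²) = √(1.17² + 5.797²) = 5.914 kip/in.
r_n/Ω = (1/2.0) × 0.6 × 90 × (0.707 × 0.375) = 7.158 kip/in → adequate.

f_max ≈ 5.91 kip/in; adequate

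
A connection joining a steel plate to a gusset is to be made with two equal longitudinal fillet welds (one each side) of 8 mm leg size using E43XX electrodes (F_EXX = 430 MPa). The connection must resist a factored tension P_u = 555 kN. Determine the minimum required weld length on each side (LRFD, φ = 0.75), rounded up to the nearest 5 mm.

Throat t_e = 0.707 × 8 = 5.656 mm.
φr_n = 0.75 × 0.6 × 430 × 5.656 × 10⁻³ = 1.094 kN/mm.
L_req = P_u / φr_n = 555 / 1.094 = 507.1 mm total.
Per side: 507.1 / 2 = 253.6 mm.
Round up → use L = 255 mm on each side.

L = 255 mm on each side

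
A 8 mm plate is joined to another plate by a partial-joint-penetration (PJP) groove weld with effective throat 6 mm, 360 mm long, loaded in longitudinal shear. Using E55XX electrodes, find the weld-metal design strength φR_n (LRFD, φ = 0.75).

E55XX → F_EXX = 550 MPa.
Effective throat (given) t_e = 6 mm.
A_we = 6 × 360 = 2160 mm².
F_nw = 0.6 F_EXX = 330 MPa.
φR_n = 0.75 × 330 × 2160 × 10⁻³ = 534.6 kN.

φR_n ≈ 535 kN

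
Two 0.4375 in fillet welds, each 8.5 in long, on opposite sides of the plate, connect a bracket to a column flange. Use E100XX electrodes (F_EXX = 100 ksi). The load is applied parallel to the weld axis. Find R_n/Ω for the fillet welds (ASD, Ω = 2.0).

R_n/Ω ≈ 158 kips

Effective throat t_e = 0.707 × 0.4375 = 0.3093 in.
Total length L = 17 in; A_we = 0.3093 × 17 = 5.258 in².
F_nw = 0.6 F_EXX = 0.6 × 100 = 60 ksi.
R_n = 60 × 5.258 = 315.5 kips; R_n/Ω = 315.5/2.0 = 157.7 kips.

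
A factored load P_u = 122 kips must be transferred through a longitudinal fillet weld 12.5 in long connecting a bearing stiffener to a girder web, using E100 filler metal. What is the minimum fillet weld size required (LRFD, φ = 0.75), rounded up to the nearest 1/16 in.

w = 5/16 in

E100XX → F_EXX = 100 ksi.
Total weld length L = 12.5 in.
Required throat t_e = P_u / (φ × 0.6 F_EXX × L) = 122 / (0.75 × 0.6 × 100 × 12.5) = 0.2169 in.
Required leg w = t_e / 0.707 = 0.3068 in → use 5/16 in.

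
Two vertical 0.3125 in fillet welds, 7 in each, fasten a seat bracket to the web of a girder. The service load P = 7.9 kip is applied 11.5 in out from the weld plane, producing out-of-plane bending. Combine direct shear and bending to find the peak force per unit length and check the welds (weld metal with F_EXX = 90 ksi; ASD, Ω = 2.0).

f_max ≈ 5.59 kip/in; adequate

L_w = 2 × 7 = 14 in; section modulus (unit throat) S = 2 × L²/6 = 16.33 in².
Direct shear f_v = P/L_w = 7.9/14 = 0.5643 kip/in.
Moment M = P × e = 7.9 × 11.5 = 90.85 kip·in; bending f_b = M/S = 5.562 kip/in.
f_max = √(f_v² + f_b²) = √(0.5643² + 5.562²) = 5.591 kip/in.
r_n/Ω = (1/2.0) × 0.6 × 90 × (0.707 × 0.3125) = 5.965 kip/in → adequate.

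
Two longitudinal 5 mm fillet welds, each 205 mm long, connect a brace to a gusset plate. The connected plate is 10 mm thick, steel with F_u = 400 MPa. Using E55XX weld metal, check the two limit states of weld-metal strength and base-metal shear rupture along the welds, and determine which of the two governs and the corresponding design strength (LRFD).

φR_n ≈ 359 kN (weld metal governs)

E55XX → F_EXX = 550 MPa.
t_e = 0.707 × 5 = 3.535 mm; L = 410 mm.
Weld metal: φR_n = 0.75 × 0.6 × 550 × 3.535 × 410 × 10⁻³ = 358.7 kN.
Base metal (shear rupture): φR_n = 0.75 × 0.6 × 400 × 10 × 410 × 10⁻³ = 738 kN.
Governing: weld metal.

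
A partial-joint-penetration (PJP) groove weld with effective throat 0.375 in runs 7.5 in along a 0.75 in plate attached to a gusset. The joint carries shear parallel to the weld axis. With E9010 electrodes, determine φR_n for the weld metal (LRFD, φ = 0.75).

E90XX → F_EXX = 90 ksi.
Effective throat (given) t_e = 0.375 in.
A_we = 0.375 × 7.5 = 2.812 in².
F_nw = 0.6 F_EXX = 54 ksi.
φR_n = 0.75 × 54 × 2.812 = 113.9 kips.

φR_n ≈ 114 kips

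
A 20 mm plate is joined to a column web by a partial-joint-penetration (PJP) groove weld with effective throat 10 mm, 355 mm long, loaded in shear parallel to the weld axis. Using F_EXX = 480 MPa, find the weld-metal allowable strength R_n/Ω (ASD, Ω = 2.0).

R_n/Ω ≈ 511 kN

Effective throat (given) t_e = 10 mm.
A_we = 10 × 355 = 3550 mm².
F_nw = 0.6 F_EXX = 288 MPa.
R_n/Ω = (288 × 3550) / 2.0 × 10⁻³ = 511.2 kN.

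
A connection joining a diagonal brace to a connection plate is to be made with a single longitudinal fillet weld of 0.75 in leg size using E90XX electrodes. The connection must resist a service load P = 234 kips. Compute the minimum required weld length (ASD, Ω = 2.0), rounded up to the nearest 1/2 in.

L = 16.5 in

E90XX → F_EXX = 90 ksi.
Throat t_e = 0.707 × 0.75 = 0.5302 in.
r_n/Ω = (0.6 × 90 × 0.5302) / 2.0 = 14.32 kip/in.
L_req = P / (r_n/Ω) = 234 / 14.32 = 16.34 in total.
Round up → use L = 16.5 in.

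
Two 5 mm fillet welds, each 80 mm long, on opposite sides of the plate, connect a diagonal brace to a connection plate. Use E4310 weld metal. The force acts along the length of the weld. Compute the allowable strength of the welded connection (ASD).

R_n/Ω ≈ 73 kN

E43XX → F_EXX = 430 MPa.
Effective throat t_e = 0.707 × 5 = 3.535 mm.
Total length L = 160 mm; A_we = 3.535 × 160 = 565.6 mm².
F_nw = 0.6 F_EXX = 0.6 × 430 = 258 MPa.
R_n = 258 × 565.6 × 10⁻³ = 145.9 kN; R_n/Ω = 145.9/2.0 = 72.96 kN.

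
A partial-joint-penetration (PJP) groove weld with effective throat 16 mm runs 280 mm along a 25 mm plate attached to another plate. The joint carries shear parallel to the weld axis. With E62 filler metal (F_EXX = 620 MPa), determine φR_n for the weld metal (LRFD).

φR_n ≈ 1250 kN

Effective throat (given) t_e = 16 mm.
A_we = 16 × 280 = 4480 mm².
F_nw = 0.6 F_EXX = 372 MPa.
φR_n = 0.75 × 372 × 4480 × 10⁻³ = 1250 kN.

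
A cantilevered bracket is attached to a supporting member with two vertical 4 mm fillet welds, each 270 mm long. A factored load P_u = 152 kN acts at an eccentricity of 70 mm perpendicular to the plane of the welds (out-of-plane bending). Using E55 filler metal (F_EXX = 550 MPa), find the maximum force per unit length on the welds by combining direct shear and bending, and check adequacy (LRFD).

L_w = 2 × 270 = 540 mm; section modulus (unit throat) S = 2 × L²/6 = 24300 mm².
Direct shear f_v = P/L_w = 152×10³/540 = 281.5 N/mm.
Moment M = P × e = 152×10³ × 70 = 10640000 N·mm; bending f_b = M/S = 437.9 N/mm.
f_max = √(f_v² + f_b²) = √(281.5² + 437.9²) = 520.5 N/mm.
φr_n = 0.75 × 0.6 × 550 × (0.707 × 4) = 699.9 N/mm → adequate.

f_max ≈ 521 N/mm; adequate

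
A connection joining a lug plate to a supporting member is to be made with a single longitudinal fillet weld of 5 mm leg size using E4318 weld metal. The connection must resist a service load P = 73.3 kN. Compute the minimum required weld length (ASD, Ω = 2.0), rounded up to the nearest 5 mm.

L = 165 mm

E43XX → F_EXX = 430 MPa.
Throat t_e = 0.707 × 5 = 3.535 mm.
r_n/Ω = (0.6 × 430 × 3.535) / 2.0 = 456 N/mm = 0.456 kN/mm.
L_req = P / (r_n/Ω) = 73.3 / 0.456 = 160.7 mm total.
Round up → use L = 165 mm.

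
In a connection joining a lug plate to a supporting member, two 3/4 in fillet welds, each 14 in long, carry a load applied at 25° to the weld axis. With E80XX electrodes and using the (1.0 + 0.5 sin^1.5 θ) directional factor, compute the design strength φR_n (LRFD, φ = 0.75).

φR_n ≈ 608 kip

E80XX → F_EXX = 80 ksi.
t_e = 0.707 × 0.75 = 0.5302 in; A_we = 0.5302 × 28 = 14.85 in².
Directional factor: 1.0 + 0.5 sin^1.5(25°) = 1.137.
F_nw = 0.6 × 80 × 1.137 = 54.59 ksi.
φR_n = 0.75 × 54.59 × 14.85 = 607.9 kip.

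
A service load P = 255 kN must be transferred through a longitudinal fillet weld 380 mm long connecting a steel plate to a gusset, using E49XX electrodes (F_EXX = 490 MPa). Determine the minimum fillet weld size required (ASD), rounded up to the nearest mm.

Total weld length L = 380 mm.
Required throat t_e = P × Ω / (0.6 F_EXX × L) = 255 × 2.0 / (0.6 × 490 × 380 × 10⁻³) = 4.565 mm.
Required leg w = t_e / 0.707 = 6.457 mm → use 7 mm.

w = 7 mm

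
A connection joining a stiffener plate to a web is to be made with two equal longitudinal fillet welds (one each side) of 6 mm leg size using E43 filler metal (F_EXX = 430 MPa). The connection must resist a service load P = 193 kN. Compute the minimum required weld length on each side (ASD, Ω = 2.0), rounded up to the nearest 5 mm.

L = 180 mm on each side

Throat t_e = 0.707 × 6 = 4.242 mm.
r_n/Ω = (0.6 × 430 × 4.242) / 2.0 = 547.2 N/mm = 0.5472 kN/mm.
L_req = P / (r_n/Ω) = 193 / 0.5472 = 352.7 mm total.
Per side: 352.7 / 2 = 176.3 mm.
Round up → use L = 180 mm on each side.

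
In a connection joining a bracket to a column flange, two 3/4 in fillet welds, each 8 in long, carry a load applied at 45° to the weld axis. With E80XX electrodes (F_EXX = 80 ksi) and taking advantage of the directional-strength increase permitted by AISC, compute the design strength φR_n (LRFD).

t_e = 0.707 × 0.75 = 0.5302 in; A_we = 0.5302 × 16 = 8.484 in².
Directional factor: 1.0 + 0.5 sin^1.5(45°) = 1.297.
F_nw = 0.6 × 80 × 1.297 = 62.27 ksi.
φR_n = 0.75 × 62.27 × 8.484 = 396.2 kip.

φR_n ≈ 396 kip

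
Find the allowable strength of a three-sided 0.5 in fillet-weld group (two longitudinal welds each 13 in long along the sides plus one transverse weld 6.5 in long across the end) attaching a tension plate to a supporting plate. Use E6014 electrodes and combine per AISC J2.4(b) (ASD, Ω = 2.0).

R_n/Ω ≈ 207 kips

E60XX → F_EXX = 60 ksi.
t_e = 0.707 × 0.5 = 0.3535 in.
R_nwl = 0.6 × 60 × 0.3535 × 26 = 330.9 kips (longitudinal, 2 welds).
R_nwt = 0.6 × 60 × 0.3535 × 6.5 = 82.72 kips (transverse, base value).
(i) R_nwl + R_nwt = 413.6 kips; (ii) 0.85 R_nwl + 1.5 R_nwt = 405.3 kips.
R_n = max = 413.6 kips [governs: (i)]; R_n/Ω = 206.8 kips.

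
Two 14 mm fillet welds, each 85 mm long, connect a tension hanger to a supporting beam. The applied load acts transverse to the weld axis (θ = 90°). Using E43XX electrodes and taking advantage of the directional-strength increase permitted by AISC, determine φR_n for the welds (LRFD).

E43XX → F_EXX = 430 MPa.
t_e = 0.707 × 14 = 9.898 mm; A_we = 9.898 × 170 = 1683 mm².
Directional factor: 1.0 + 0.5 sin^1.5(90°) = 1.5.
F_nw = 0.6 × 430 × 1.5 = 387 MPa.
φR_n = 0.75 × 387 × 1683 × 10⁻³ = 488.4 kN.

φR_n ≈ 488 kN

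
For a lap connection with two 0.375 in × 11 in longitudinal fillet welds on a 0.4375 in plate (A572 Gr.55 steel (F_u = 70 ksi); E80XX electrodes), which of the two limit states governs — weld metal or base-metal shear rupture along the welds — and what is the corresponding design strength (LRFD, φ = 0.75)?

E80XX → F_EXX = 80 ksi.
t_e = 0.707 × 0.375 = 0.2651 in; L = 22 in.
Weld metal: φR_n = 0.75 × 0.6 × 80 × 0.2651 × 22 = 210 kip.
Base metal (shear rupture): φR_n = 0.75 × 0.6 × 70 × 0.4375 × 22 = 303.2 kip.
Governing: weld metal.

φR_n ≈ 210 kip (weld metal governs)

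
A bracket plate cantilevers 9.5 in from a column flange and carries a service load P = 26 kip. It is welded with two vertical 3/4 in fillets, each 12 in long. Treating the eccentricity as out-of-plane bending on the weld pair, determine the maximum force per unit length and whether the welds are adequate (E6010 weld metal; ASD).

E60XX → F_EXX = 60 ksi.
L_w = 2 × 12 = 24 in; section modulus (unit throat) S = 2 × L²/6 = 48 in².
Direct shear f_v = P/L_w = 26/24 = 1.083 kip/in.
Moment M = P × e = 26 × 9.5 = 247 kip·in; bending f_b = M/S = 5.146 kip/in.
f_max = √(f_v² + f_b²) = √(1.083² + 5.146²) = 5.259 kip/in.
r_n/Ω = (1/2.0) × 0.6 × 60 × (0.707 × 0.75) = 9.544 kip/in → adequate.

f_max ≈ 5.26 kip/in; adequate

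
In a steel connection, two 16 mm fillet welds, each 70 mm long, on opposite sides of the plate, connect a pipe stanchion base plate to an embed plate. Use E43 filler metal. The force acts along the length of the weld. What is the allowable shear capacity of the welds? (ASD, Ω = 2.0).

E43XX → F_EXX = 430 MPa.
Effective throat t_e = 0.707 × 16 = 11.31 mm.
Total length L = 140 mm; A_we = 11.31 × 140 = 1584 mm².
F_nw = 0.6 F_EXX = 0.6 × 430 = 258 MPa.
R_n = 258 × 1584 × 10⁻³ = 408.6 kN; R_n/Ω = 408.6/2.0 = 204.3 kN.

R_n/Ω ≈ 204 kN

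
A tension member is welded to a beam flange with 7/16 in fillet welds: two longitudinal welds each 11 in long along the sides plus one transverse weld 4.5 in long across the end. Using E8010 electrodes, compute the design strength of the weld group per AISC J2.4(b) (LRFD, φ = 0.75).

E80XX → F_EXX = 80 ksi.
t_e = 0.707 × 0.4375 = 0.3093 in.
R_nwl = 0.6 × 80 × 0.3093 × 22 = 326.6 kip (longitudinal, 2 welds).
R_nwt = 0.6 × 80 × 0.3093 × 4.5 = 66.81 kip (transverse, base value).
(i) R_nwl + R_nwt = 393.4 kip; (ii) 0.85 R_nwl + 1.5 R_nwt = 377.9 kip.
R_n = max = 393.4 kip [governs: (i)]; φR_n = 295.1 kip.

φR_n ≈ 295 kip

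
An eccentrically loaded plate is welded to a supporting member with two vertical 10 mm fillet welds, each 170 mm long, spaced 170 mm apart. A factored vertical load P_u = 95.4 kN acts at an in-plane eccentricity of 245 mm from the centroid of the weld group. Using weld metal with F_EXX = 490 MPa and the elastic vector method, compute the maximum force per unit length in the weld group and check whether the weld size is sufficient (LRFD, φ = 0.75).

f_max ≈ 1070 N/mm; adequate

Total weld length L_w = 340 mm. Treat welds as unit-width lines.
Polar moment about centroid: J = 2[d³/12 + d(b/2)²] = 2[170³/12 + 170×85²] = 3275000 mm³.
Direct shear f_v = P/L_w = 95.4×10³ / 340 = 280.6 N/mm (vertical).
Torsion M = P·e = 95.4×10³ × 245 = 23373000 N·mm.
Critical point at (x, y) = (85, 85) from centroid. f_tx = M·y/J = 606.6 N/mm; f_ty = M·x/J = 606.6 N/mm.
Resultant f_max = √[f_tx² + (f_v + f_ty)²] = √[606.6² + (280.6 + 606.6)²] = 1075 N/mm.
Capacity per unit length: φr_n = 0.75 × 0.6 × 490 × (0.707 × 10) = 1559 N/mm.
1075 ≤ 1559 → adequate.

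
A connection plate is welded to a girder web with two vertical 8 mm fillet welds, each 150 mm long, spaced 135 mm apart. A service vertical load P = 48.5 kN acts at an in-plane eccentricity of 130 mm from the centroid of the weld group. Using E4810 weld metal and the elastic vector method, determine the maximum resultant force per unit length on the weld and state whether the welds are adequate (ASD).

E48XX → F_EXX = 480 MPa.
Total weld length L_w = 300 mm. Treat welds as unit-width lines.
Polar moment about centroid: J = 2[d³/12 + d(b/2)²] = 2[150³/12 + 150×67.5²] = 1929000 mm³.
Direct shear f_v = P/L_w = 48.5×10³ / 300 = 161.7 N/mm (vertical).
Torsion M = P·e = 48.5×10³ × 130 = 6305000 N·mm.
Critical point at (x, y) = (67.5, 75) from centroid. f_tx = M·y/J = 245.1 N/mm; f_ty = M·x/J = 220.6 N/mm.
Resultant f_max = √[f_tx² + (f_v + f_ty)²] = √[245.1² + (161.7 + 220.6)²] = 454.1 N/mm.
Capacity per unit length: r_n/Ω = (1/2.0) × 0.6 × 480 × (0.707 × 8) = 814.5 N/mm.
454.1 ≤ 814.5 → adequate.

f_max ≈ 454 N/mm; adequate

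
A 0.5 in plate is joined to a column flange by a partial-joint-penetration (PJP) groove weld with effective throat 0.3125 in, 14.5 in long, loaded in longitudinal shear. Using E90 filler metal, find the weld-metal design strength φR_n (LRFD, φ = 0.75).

φR_n ≈ 184 kips

E90XX → F_EXX = 90 ksi.
Effective throat (given) t_e = 0.3125 in.
A_we = 0.3125 × 14.5 = 4.531 in².
F_nw = 0.6 F_EXX = 54 ksi.
φR_n = 0.75 × 54 × 4.531 = 183.5 kips.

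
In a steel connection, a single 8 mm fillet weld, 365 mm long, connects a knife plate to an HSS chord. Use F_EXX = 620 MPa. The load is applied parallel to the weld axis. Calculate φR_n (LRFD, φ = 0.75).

Effective throat t_e = 0.707 × 8 = 5.656 mm.
Total length L = 365 mm; A_we = 5.656 × 365 = 2064 mm².
F_nw = 0.6 F_EXX = 0.6 × 620 = 372 MPa.
φR_n = 0.75 × 372 × 2064 × 10⁻³ = 576 kN.

φR_n ≈ 576 kN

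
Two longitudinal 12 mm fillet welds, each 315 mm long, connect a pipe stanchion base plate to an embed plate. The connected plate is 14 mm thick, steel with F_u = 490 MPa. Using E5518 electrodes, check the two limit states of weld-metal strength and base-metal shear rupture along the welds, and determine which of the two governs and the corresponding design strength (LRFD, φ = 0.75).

φR_n ≈ 1320 kN (weld metal governs)

E55XX → F_EXX = 550 MPa.
t_e = 0.707 × 12 = 8.484 mm; L = 630 mm.
Weld metal: φR_n = 0.75 × 0.6 × 550 × 8.484 × 630 × 10⁻³ = 1323 kN.
Base metal (shear rupture): φR_n = 0.75 × 0.6 × 490 × 14 × 630 × 10⁻³ = 1945 kN.
Governing: weld metal.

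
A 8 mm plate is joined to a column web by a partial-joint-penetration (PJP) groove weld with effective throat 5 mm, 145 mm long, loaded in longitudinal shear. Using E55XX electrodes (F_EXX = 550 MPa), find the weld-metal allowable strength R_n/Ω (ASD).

Effective throat (given) t_e = 5 mm.
A_we = 5 × 145 = 725 mm².
F_nw = 0.6 F_EXX = 330 MPa.
R_n/Ω = (330 × 725) / 2.0 × 10⁻³ = 119.6 kN.

R_n/Ω ≈ 120 kN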